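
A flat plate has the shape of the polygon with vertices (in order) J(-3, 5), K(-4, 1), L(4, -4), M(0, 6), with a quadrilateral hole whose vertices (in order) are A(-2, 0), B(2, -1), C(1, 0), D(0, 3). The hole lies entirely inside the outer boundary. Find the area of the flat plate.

29.5

Outer boundary:
Apply Gauss's area formula: 2A = Σ (x_i·y_{i+1} − x_{i+1}·y_i), indices taken mod 4.
Σ = (17) + (12) + (24) + (18) = 71
Area = |Σ|/2 = 35.5.
Hole:
Apply Gauss's area formula: 2A = Σ (x_i·y_{i+1} − x_{i+1}·y_i), indices taken mod 4.
Cross-terms: 2, 1, 3, 6  ⇒  Σ = 12
Area = |Σ|/2 = 6.
Net area = 35.5 − 6 = 29.5.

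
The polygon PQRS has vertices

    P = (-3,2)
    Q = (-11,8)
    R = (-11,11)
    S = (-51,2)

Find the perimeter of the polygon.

102

|PQ| = √((-8)² + (6)²) = √100 = 10
|QR| = √((0)² + (3)²) = √9 = 3
|RS| = √((-40)² + (-9)²) = √1681 = 41
|SP| = √((48)² + (0)²) = √2304 = 48
Perimeter = 10 + 3 + 41 + 48 = 102.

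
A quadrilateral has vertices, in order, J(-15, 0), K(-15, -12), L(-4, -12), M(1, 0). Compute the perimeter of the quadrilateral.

|JK| = √((0)² + (-12)²) = √144 = 12
|KL| = √((11)² + (0)²) = √121 = 11
|LM| = √((5)² + (12)²) = √169 = 13
|MJ| = √((-16)² + (0)²) = √256 = 16
Perimeter = 12 + 11 + 13 + 16 = 52.

52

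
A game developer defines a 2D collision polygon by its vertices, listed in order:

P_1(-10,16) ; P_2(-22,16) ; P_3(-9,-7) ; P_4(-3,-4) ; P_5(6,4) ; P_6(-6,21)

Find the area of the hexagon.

390.5

Apply Gauss's area formula: 2A = Σ (x_i·y_{i+1} − x_{i+1}·y_i), indices taken mod 6.
Cross-terms: 192, 298, 15, 12, 150, 114  ⇒  Σ = 781
Area = |Σ|/2 = 390.5.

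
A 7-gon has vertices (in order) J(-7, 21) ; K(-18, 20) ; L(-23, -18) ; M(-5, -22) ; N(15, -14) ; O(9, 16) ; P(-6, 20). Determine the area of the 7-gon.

Σ = (238) + (784) + (416) + (400) + (366) + (276) + (14) = 2494
Area = |Σ|/2 = 1247.

1247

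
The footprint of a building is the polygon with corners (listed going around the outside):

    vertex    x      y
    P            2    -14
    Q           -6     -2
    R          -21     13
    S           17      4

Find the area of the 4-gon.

379.5

Apply Gauss's area formula: 2A = Σ (x_i·y_{i+1} − x_{i+1}·y_i), indices taken mod 4.
Σ = (-88) + (-120) + (-305) + (-246) = -759
Area = |Σ|/2 = 379.5.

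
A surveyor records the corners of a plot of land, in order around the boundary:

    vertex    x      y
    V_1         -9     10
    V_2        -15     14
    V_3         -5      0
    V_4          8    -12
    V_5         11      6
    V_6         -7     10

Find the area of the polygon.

253

V_1→V_2: (-9)(14) − (-15)(10) = 24
V_2→V_3: (-15)(0) − (-5)(14) = 70
V_3→V_4: (-5)(-12) − (8)(0) = 60
V_4→V_5: (8)(6) − (11)(-12) = 180
V_5→V_6: (11)(10) − (-7)(6) = 152
V_6→V_1: (-7)(10) − (-9)(10) = 20
Σ = 506
Area = |Σ|/2 = 253.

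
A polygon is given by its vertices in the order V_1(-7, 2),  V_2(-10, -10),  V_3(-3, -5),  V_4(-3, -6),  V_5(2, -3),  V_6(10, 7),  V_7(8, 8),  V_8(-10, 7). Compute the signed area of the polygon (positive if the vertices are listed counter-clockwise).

Apply the shoelace (surveyor's) formula: 2A = Σ (x_i·y_{i+1} − x_{i+1}·y_i), indices taken mod 8.
Cross-terms: 90, 20, 3, 21, 44, 24, 136, 29  ⇒  Σ = 367
Signed area = Σ/2 = 183.5 (positive ⇒ counter-clockwise traversal).

183.5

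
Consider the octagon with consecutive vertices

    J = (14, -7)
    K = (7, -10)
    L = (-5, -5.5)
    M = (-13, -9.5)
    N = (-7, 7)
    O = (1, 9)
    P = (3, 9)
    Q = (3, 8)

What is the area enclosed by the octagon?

292.5

Apply the surveyor's formula: 2A = Σ (x_i·y_{i+1} − x_{i+1}·y_i), indices taken mod 8.
J→K: (14)(-10) − (7)(-7) = -91
K→L: (7)(-5.5) − (-5)(-10) = -88.5
L→M: (-5)(-9.5) − (-13)(-5.5) = -24
M→N: (-13)(7) − (-7)(-9.5) = -157.5
N→O: (-7)(9) − (1)(7) = -70
O→P: (1)(9) − (3)(9) = -18
P→Q: (3)(8) − (3)(9) = -3
Q→J: (3)(-7) − (14)(8) = -133
Σ = -585
Area = |Σ|/2 = 292.5.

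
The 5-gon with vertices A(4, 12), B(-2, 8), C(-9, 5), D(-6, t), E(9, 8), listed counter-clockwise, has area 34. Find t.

Write out the shoelace sum; only the two edges meeting at D involve t:
2·Area = [((-9)·t − (-6)·5) + ((-6)·8 − 9·t)] + 194
       = -18·t + 176 = 68
⇒ t = 6.

6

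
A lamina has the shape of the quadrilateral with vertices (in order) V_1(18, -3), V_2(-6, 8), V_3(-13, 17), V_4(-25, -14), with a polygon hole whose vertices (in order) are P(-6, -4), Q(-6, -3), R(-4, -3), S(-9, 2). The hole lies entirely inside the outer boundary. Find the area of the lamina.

524.5

Outer boundary:
Apply Gauss's area formula: 2A = Σ (x_i·y_{i+1} − x_{i+1}·y_i), indices taken mod 4.
Cross-terms: 126, 2, 607, 327  ⇒  Σ = 1062
Area = |Σ|/2 = 531.
Hole:
Apply Gauss's area formula: 2A = Σ (x_i·y_{i+1} − x_{i+1}·y_i), indices taken mod 4.
Cross-terms: -6, 6, -35, 48  ⇒  Σ = 13
Area = |Σ|/2 = 6.5.
Net area = 531 − 6.5 = 524.5.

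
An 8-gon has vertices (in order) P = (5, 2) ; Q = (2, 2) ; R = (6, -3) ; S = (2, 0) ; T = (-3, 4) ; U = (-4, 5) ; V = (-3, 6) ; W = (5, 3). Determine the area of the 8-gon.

25

Apply the shoelace formula: 2A = Σ (x_i·y_{i+1} − x_{i+1}·y_i), indices taken mod 8.
Cross-terms: 6, -18, 6, 8, 1, -9, -39, -5  ⇒  Σ = -50
Area = |Σ|/2 = 25.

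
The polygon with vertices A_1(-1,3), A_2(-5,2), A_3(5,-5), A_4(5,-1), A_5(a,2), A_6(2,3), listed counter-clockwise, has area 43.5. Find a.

The doubled signed area Σ (x_i y_{i+1} − x_{i+1} y_i) is linear in a.
With a=0 it equals 63; the coefficient of a is 4 (from the two edges through A_5).
So 4·a + 63 = 2·43.5 = 87 ⇒ a = 6.

6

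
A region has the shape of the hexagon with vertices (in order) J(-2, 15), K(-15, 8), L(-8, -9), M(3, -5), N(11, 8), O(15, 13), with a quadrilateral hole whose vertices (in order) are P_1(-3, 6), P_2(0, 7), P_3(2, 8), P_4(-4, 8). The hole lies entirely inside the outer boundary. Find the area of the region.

Outer boundary:
Σ = (209) + (199) + (67) + (79) + (23) + (251) = 828
Area = |Σ|/2 = 414.
Hole:
Apply the shoelace formula: 2A = Σ (x_i·y_{i+1} − x_{i+1}·y_i), indices taken mod 4.
P_1→P_2: (-3)(7) − (0)(6) = -21
P_2→P_3: (0)(8) − (2)(7) = -14
P_3→P_4: (2)(8) − (-4)(8) = 48
P_4→P_1: (-4)(6) − (-3)(8) = 0
Σ = 13
Area = |Σ|/2 = 6.5.
Net area = 414 − 6.5 = 407.5.

407.5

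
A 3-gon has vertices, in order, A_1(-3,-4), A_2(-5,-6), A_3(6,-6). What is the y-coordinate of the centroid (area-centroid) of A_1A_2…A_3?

Apply the shoelace (surveyor's) formula. First the cross-terms c_i = x_i·y_{i+1} − x_{i+1}·y_i:
  -2, 66, -42  ⇒  2A = 22, A = 11.
Then Σ (y_i + y_{i+1})·c_i = -352, so ȳ = -352 / (6·11) = -16/3.

-16/3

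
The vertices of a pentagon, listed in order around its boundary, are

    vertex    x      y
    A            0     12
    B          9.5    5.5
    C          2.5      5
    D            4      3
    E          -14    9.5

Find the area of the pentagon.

90.375

Cross-terms: -114, 33.75, -12.5, 80, -168  ⇒  Σ = -180.75
Area = |Σ|/2 = 90.375.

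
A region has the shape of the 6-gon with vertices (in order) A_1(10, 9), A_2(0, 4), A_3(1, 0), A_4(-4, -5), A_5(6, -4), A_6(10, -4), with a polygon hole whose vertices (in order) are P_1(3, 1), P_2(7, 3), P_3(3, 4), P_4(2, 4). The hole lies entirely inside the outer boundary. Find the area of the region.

104

Outer boundary:
Apply the shoelace (surveyor's) formula: 2A = Σ (x_i·y_{i+1} − x_{i+1}·y_i), indices taken mod 6.
Σ = (40) + (-4) + (-5) + (46) + (16) + (130) = 223
Area = |Σ|/2 = 111.5.
Hole:
Cross-terms: 2, 19, 4, -10  ⇒  Σ = 15
Area = |Σ|/2 = 7.5.
Net area = 111.5 − 7.5 = 104.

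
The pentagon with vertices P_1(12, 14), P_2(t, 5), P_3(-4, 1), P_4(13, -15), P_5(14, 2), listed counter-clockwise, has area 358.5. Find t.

The doubled signed area Σ (x_i y_{i+1} − x_{i+1} y_i) is linear in t.
With t=0 it equals 535; the coefficient of t is -13 (from the two edges through P_2).
So -13·t + 535 = 2·358.5 = 717 ⇒ t = -14.

-14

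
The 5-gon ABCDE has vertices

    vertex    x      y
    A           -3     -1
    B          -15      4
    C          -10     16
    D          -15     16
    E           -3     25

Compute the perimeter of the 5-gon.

72

|AB| = √((-12)² + (5)²) = √169 = 13
|BC| = √((5)² + (12)²) = √169 = 13
|CD| = √((-5)² + (0)²) = √25 = 5
|DE| = √((12)² + (9)²) = √225 = 15
|EA| = √((0)² + (-26)²) = √676 = 26
Perimeter = 13 + 13 + 5 + 15 + 26 = 72.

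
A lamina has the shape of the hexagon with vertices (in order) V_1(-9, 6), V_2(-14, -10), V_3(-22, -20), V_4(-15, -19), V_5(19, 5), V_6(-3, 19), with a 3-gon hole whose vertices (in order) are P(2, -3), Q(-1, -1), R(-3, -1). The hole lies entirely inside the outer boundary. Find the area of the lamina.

Outer boundary:
V_1→V_2: (-9)(-10) − (-14)(6) = 174
V_2→V_3: (-14)(-20) − (-22)(-10) = 60
V_3→V_4: (-22)(-19) − (-15)(-20) = 118
V_4→V_5: (-15)(5) − (19)(-19) = 286
V_5→V_6: (19)(19) − (-3)(5) = 376
V_6→V_1: (-3)(6) − (-9)(19) = 153
Σ = 1167
Area = |Σ|/2 = 583.5.
Hole:
Apply the surveyor's formula: 2A = Σ (x_i·y_{i+1} − x_{i+1}·y_i), indices taken mod 3.
Cross-terms: -5, -2, 11  ⇒  Σ = 4
Area = |Σ|/2 = 2.
Net area = 583.5 − 2 = 581.5.

581.5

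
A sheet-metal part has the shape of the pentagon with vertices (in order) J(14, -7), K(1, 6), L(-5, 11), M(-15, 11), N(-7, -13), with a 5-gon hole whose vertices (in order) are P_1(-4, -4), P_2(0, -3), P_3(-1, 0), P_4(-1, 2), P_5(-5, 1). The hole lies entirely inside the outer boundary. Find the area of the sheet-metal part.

Outer boundary:
Σ = (91) + (41) + (110) + (272) + (231) = 745
Area = |Σ|/2 = 372.5.
Hole:
Σ = (12) + (-3) + (-2) + (9) + (24) = 40
Area = |Σ|/2 = 20.
Net area = 372.5 − 20 = 352.5.

352.5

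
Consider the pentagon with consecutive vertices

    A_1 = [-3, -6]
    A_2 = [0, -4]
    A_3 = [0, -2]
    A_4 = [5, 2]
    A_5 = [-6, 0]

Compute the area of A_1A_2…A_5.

35

Apply the shoelace formula: 2A = Σ (x_i·y_{i+1} − x_{i+1}·y_i), indices taken mod 5.
Cross-terms: 12, 0, 10, 12, 36  ⇒  Σ = 70
Area = |Σ|/2 = 35.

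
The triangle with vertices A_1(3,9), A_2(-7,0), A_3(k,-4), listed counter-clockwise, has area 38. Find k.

The doubled signed area Σ (x_i y_{i+1} − x_{i+1} y_i) is linear in k.
With k=0 it equals 103; the coefficient of k is 9 (from the two edges through A_3).
So 9·k + 103 = 2·38 = 76 ⇒ k = -3.

-3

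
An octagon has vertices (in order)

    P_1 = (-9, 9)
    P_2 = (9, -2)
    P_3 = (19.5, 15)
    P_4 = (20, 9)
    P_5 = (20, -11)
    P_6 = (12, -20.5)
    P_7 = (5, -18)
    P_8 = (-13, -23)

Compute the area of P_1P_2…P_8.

Apply Gauss's area formula: 2A = Σ (x_i·y_{i+1} − x_{i+1}·y_i), indices taken mod 8.
Σ = (-63) + (174) + (-124.5) + (-400) + (-278) + (-113.5) + (-349) + (-324) = -1478
Area = |Σ|/2 = 739.

739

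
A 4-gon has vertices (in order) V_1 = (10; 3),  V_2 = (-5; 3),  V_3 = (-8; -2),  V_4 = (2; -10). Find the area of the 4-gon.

134.5

Σ = (45) + (34) + (84) + (106) = 269
Area = |Σ|/2 = 134.5.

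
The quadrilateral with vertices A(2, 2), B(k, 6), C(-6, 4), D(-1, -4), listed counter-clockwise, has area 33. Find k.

-8

The doubled signed area Σ (x_i y_{i+1} − x_{i+1} y_i) is linear in k.
With k=0 it equals 82; the coefficient of k is 2 (from the two edges through B).
So 2·k + 82 = 2·33 = 66 ⇒ k = -8.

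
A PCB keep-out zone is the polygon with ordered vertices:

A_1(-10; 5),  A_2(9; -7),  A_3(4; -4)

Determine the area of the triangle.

1.5

Apply the surveyor's formula: 2A = Σ (x_i·y_{i+1} − x_{i+1}·y_i), indices taken mod 3.
A_1→A_2: (-10)(-7) − (9)(5) = 25
A_2→A_3: (9)(-4) − (4)(-7) = -8
A_3→A_1: (4)(5) − (-10)(-4) = -20
Σ = -3
Area = |Σ|/2 = 1.5.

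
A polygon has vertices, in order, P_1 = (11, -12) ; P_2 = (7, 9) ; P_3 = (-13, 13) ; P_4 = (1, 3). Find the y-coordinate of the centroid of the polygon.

Apply the surveyor's formula. First the cross-terms c_i = x_i·y_{i+1} − x_{i+1}·y_i:
  183, 208, -52, -45  ⇒  2A = 294, A = 147.
Then Σ (y_i + y_{i+1})·c_i = 3600, so ȳ = 3600 / (6·147) = 200/49.

200/49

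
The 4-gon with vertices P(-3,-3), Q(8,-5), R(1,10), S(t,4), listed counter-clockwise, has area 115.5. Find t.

-7

The doubled signed area Σ (x_i y_{i+1} − x_{i+1} y_i) is linear in t.
With t=0 it equals 140; the coefficient of t is -13 (from the two edges through S).
So -13·t + 140 = 2·115.5 = 231 ⇒ t = -7.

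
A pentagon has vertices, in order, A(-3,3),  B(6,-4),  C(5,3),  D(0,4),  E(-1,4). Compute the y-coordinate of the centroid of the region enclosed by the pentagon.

Apply Gauss's area formula. First the cross-terms c_i = x_i·y_{i+1} − x_{i+1}·y_i:
  -6, 38, 20, 4, 9  ⇒  2A = 65, A = 32.5.
Then Σ (y_i + y_{i+1})·c_i = 203, so ȳ = 203 / (6·32.5) = 203/195.

203/195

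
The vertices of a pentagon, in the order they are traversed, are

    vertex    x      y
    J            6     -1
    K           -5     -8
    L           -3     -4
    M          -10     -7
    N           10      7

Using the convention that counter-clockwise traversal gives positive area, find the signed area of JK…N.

-64

Apply Gauss's area formula: 2A = Σ (x_i·y_{i+1} − x_{i+1}·y_i), indices taken mod 5.
J→K: (6)(-8) − (-5)(-1) = -53
K→L: (-5)(-4) − (-3)(-8) = -4
L→M: (-3)(-7) − (-10)(-4) = -19
M→N: (-10)(7) − (10)(-7) = 0
N→J: (10)(-1) − (6)(7) = -52
Σ = -128
Signed area = Σ/2 = -64 (negative ⇒ clockwise traversal).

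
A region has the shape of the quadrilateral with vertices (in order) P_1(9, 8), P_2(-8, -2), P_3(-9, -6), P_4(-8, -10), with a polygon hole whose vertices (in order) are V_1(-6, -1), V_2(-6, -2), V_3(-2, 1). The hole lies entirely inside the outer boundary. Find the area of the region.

70

Outer boundary:
P_1→P_2: (9)(-2) − (-8)(8) = 46
P_2→P_3: (-8)(-6) − (-9)(-2) = 30
P_3→P_4: (-9)(-10) − (-8)(-6) = 42
P_4→P_1: (-8)(8) − (9)(-10) = 26
Σ = 144
Area = |Σ|/2 = 72.
Hole:
Apply the surveyor's formula: 2A = Σ (x_i·y_{i+1} − x_{i+1}·y_i), indices taken mod 3.
V_1→V_2: (-6)(-2) − (-6)(-1) = 6
V_2→V_3: (-6)(1) − (-2)(-2) = -10
V_3→V_1: (-2)(-1) − (-6)(1) = 8
Σ = 4
Area = |Σ|/2 = 2.
Net area = 72 − 2 = 70.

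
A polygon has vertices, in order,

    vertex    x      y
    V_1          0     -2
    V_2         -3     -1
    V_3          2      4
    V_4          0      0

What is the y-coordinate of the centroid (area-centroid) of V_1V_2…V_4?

0.25

Apply the surveyor's formula. First the cross-terms c_i = x_i·y_{i+1} − x_{i+1}·y_i:
  -6, -10, 0, 0  ⇒  2A = -16, A = -8.
Then Σ (y_i + y_{i+1})·c_i = -12, so ȳ = -12 / (6·(-8)) = 0.25.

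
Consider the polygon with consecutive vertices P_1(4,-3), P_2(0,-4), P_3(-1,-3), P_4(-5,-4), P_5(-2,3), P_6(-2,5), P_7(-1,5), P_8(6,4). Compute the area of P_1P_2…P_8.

65.5

Apply the shoelace (surveyor's) formula: 2A = Σ (x_i·y_{i+1} − x_{i+1}·y_i), indices taken mod 8.
P_1→P_2: (4)(-4) − (0)(-3) = -16
P_2→P_3: (0)(-3) − (-1)(-4) = -4
P_3→P_4: (-1)(-4) − (-5)(-3) = -11
P_4→P_5: (-5)(3) − (-2)(-4) = -23
P_5→P_6: (-2)(5) − (-2)(3) = -4
P_6→P_7: (-2)(5) − (-1)(5) = -5
P_7→P_8: (-1)(4) − (6)(5) = -34
P_8→P_1: (6)(-3) − (4)(4) = -34
Σ = -131
Area = |Σ|/2 = 65.5.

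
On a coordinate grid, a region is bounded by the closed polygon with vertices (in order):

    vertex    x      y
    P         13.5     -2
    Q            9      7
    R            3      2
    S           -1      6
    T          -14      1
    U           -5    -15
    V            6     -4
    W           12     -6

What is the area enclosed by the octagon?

303.25

P→Q: (13.5)(7) − (9)(-2) = 112.5
Q→R: (9)(2) − (3)(7) = -3
R→S: (3)(6) − (-1)(2) = 20
S→T: (-1)(1) − (-14)(6) = 83
T→U: (-14)(-15) − (-5)(1) = 215
U→V: (-5)(-4) − (6)(-15) = 110
V→W: (6)(-6) − (12)(-4) = 12
W→P: (12)(-2) − (13.5)(-6) = 57
Σ = 606.5
Area = |Σ|/2 = 303.25.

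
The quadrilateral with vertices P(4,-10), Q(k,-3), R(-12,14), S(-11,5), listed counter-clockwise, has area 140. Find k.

6

The doubled signed area Σ (x_i y_{i+1} − x_{i+1} y_i) is linear in k.
With k=0 it equals 136; the coefficient of k is 24 (from the two edges through Q).
So 24·k + 136 = 2·140 = 280 ⇒ k = 6.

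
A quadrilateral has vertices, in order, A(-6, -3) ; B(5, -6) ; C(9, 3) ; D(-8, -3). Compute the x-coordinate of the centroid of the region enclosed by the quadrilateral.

Apply the surveyor's formula. First the cross-terms c_i = x_i·y_{i+1} − x_{i+1}·y_i:
  51, 69, -3, 6  ⇒  2A = 123, A = 61.5.
Then Σ (x_i + x_{i+1})·c_i = 828, so x̄ = 828 / (6·61.5) = 92/41.

92/41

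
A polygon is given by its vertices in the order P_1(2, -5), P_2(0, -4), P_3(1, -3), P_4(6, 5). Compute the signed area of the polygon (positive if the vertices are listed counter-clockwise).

-10.5

Apply the shoelace formula: 2A = Σ (x_i·y_{i+1} − x_{i+1}·y_i), indices taken mod 4.
P_1→P_2: (2)(-4) − (0)(-5) = -8
P_2→P_3: (0)(-3) − (1)(-4) = 4
P_3→P_4: (1)(5) − (6)(-3) = 23
P_4→P_1: (6)(-5) − (2)(5) = -40
Σ = -21
Signed area = Σ/2 = -10.5 (negative ⇒ clockwise traversal).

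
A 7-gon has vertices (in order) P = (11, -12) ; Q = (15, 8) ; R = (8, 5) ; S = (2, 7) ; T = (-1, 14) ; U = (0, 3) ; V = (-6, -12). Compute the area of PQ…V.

289.5

Σ = (268) + (11) + (46) + (35) + (-3) + (18) + (204) = 579
Area = |Σ|/2 = 289.5.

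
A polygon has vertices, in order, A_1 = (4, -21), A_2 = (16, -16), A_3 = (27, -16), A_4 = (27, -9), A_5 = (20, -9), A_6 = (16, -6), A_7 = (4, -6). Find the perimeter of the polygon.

70

|A_1A_2| = √((12)² + (5)²) = √169 = 13
|A_2A_3| = √((11)² + (0)²) = √121 = 11
|A_3A_4| = √((0)² + (7)²) = √49 = 7
|A_4A_5| = √((-7)² + (0)²) = √49 = 7
|A_5A_6| = √((-4)² + (3)²) = √25 = 5
|A_6A_7| = √((-12)² + (0)²) = √144 = 12
|A_7A_1| = √((0)² + (-15)²) = √225 = 15
Perimeter = 13 + 11 + 7 + 7 + 5 + 12 + 15 = 70.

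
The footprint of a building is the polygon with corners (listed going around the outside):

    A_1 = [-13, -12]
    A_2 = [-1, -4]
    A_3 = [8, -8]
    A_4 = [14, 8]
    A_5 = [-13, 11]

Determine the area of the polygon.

406.5

Apply Gauss's area formula: 2A = Σ (x_i·y_{i+1} − x_{i+1}·y_i), indices taken mod 5.
Σ = (40) + (40) + (176) + (258) + (299) = 813
Area = |Σ|/2 = 406.5.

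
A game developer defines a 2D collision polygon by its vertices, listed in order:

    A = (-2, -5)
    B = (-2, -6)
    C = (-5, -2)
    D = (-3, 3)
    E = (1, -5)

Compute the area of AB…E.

24

Apply Gauss's area formula: 2A = Σ (x_i·y_{i+1} − x_{i+1}·y_i), indices taken mod 5.
Σ = (2) + (-26) + (-21) + (12) + (-15) = -48
Area = |Σ|/2 = 24.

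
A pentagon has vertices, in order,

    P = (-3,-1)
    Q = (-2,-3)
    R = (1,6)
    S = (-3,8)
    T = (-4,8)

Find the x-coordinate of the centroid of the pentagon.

Apply Gauss's area formula. First the cross-terms c_i = x_i·y_{i+1} − x_{i+1}·y_i:
  7, -9, 26, 8, 28  ⇒  2A = 60, A = 30.
Then Σ (x_i + x_{i+1})·c_i = -330, so x̄ = -330 / (6·30) = -11/6.

-11/6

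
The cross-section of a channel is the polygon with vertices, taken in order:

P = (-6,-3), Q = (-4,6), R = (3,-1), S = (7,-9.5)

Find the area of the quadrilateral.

80.75

Apply Gauss's area formula: 2A = Σ (x_i·y_{i+1} − x_{i+1}·y_i), indices taken mod 4.
Σ = (-48) + (-14) + (-21.5) + (-78) = -161.5
Area = |Σ|/2 = 80.75.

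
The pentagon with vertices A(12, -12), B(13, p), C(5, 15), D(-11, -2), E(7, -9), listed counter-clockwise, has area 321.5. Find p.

0

The doubled signed area Σ (x_i y_{i+1} − x_{i+1} y_i) is linear in p.
With p=0 it equals 643; the coefficient of p is 7 (from the two edges through B).
So 7·p + 643 = 2·321.5 = 643 ⇒ p = 0.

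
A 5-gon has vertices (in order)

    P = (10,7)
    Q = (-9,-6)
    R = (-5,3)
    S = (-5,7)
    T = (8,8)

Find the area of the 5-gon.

97

Apply the shoelace formula: 2A = Σ (x_i·y_{i+1} − x_{i+1}·y_i), indices taken mod 5.
Σ = (3) + (-57) + (-20) + (-96) + (-24) = -194
Area = |Σ|/2 = 97.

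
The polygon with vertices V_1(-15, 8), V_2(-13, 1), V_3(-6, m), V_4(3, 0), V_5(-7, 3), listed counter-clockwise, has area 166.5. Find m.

The doubled signed area Σ (x_i y_{i+1} − x_{i+1} y_i) is linear in m.
With m=0 it equals 93; the coefficient of m is -16 (from the two edges through V_3).
So -16·m + 93 = 2·166.5 = 333 ⇒ m = -15.

-15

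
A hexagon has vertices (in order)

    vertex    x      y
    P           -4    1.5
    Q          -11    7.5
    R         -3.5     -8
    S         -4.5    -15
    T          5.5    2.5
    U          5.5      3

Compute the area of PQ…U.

Σ = (-13.5) + (114.25) + (16.5) + (71.25) + (2.75) + (20.25) = 211.5
Area = |Σ|/2 = 105.75.

105.75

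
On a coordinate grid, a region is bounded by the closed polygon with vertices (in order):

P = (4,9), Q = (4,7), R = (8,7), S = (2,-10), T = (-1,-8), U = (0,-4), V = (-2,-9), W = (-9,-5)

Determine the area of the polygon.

146

Apply Gauss's area formula: 2A = Σ (x_i·y_{i+1} − x_{i+1}·y_i), indices taken mod 8.
Σ = (-8) + (-28) + (-94) + (-26) + (4) + (-8) + (-71) + (-61) = -292
Area = |Σ|/2 = 146.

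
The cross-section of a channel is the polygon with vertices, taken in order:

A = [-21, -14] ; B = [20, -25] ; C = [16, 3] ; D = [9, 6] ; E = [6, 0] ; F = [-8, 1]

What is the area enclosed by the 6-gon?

718.5

Apply the surveyor's formula: 2A = Σ (x_i·y_{i+1} − x_{i+1}·y_i), indices taken mod 6.
A→B: (-21)(-25) − (20)(-14) = 805
B→C: (20)(3) − (16)(-25) = 460
C→D: (16)(6) − (9)(3) = 69
D→E: (9)(0) − (6)(6) = -36
E→F: (6)(1) − (-8)(0) = 6
F→A: (-8)(-14) − (-21)(1) = 133
Σ = 1437
Area = |Σ|/2 = 718.5.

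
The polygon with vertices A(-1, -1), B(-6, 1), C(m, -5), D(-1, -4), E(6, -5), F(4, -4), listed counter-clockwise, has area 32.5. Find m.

-6

The doubled signed area Σ (x_i y_{i+1} − x_{i+1} y_i) is linear in m.
With m=0 it equals 35; the coefficient of m is -5 (from the two edges through C).
So -5·m + 35 = 2·32.5 = 65 ⇒ m = -6.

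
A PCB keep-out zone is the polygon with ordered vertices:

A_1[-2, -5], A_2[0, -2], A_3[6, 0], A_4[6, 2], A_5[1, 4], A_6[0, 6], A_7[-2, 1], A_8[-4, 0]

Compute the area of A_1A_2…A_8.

Σ = (4) + (12) + (12) + (22) + (6) + (12) + (4) + (20) = 92
Area = |Σ|/2 = 46.

46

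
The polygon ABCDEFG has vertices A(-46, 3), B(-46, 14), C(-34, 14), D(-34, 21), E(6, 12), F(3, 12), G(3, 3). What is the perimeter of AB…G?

|AB| = √((0)² + (11)²) = √121 = 11
|BC| = √((12)² + (0)²) = √144 = 12
|CD| = √((0)² + (7)²) = √49 = 7
|DE| = √((40)² + (-9)²) = √1681 = 41
|EF| = √((-3)² + (0)²) = √9 = 3
|FG| = √((0)² + (-9)²) = √81 = 9
|GA| = √((-49)² + (0)²) = √2401 = 49
Perimeter = 11 + 12 + 7 + 41 + 3 + 9 + 49 = 132.

132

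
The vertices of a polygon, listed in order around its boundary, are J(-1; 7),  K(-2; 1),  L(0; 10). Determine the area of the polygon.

1.5

Cross-terms: 13, -20, 10  ⇒  Σ = 3
Area = |Σ|/2 = 1.5.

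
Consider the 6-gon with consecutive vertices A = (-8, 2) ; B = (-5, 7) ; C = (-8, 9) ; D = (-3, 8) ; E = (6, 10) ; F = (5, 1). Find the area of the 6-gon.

Apply the shoelace formula: 2A = Σ (x_i·y_{i+1} − x_{i+1}·y_i), indices taken mod 6.
Cross-terms: -46, 11, -37, -78, -44, 18  ⇒  Σ = -176
Area = |Σ|/2 = 88.

88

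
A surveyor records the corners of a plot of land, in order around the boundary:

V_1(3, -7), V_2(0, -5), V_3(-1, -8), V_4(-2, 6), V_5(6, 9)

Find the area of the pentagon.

82.5

Σ = (-15) + (-5) + (-22) + (-54) + (-69) = -165
Area = |Σ|/2 = 82.5.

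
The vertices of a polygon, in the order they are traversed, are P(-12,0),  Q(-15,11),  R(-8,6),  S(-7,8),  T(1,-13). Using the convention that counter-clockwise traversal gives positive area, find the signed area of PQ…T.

Apply the shoelace (surveyor's) formula: 2A = Σ (x_i·y_{i+1} − x_{i+1}·y_i), indices taken mod 5.
P→Q: (-12)(11) − (-15)(0) = -132
Q→R: (-15)(6) − (-8)(11) = -2
R→S: (-8)(8) − (-7)(6) = -22
S→T: (-7)(-13) − (1)(8) = 83
T→P: (1)(0) − (-12)(-13) = -156
Σ = -229
Signed area = Σ/2 = -114.5 (negative ⇒ clockwise traversal).

-114.5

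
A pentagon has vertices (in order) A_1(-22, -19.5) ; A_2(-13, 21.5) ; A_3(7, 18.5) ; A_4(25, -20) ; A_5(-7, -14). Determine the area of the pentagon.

Cross-terms: -726.5, -391, -602.5, -490, -171.5  ⇒  Σ = -2381.5
Area = |Σ|/2 = 1190.75.

1190.75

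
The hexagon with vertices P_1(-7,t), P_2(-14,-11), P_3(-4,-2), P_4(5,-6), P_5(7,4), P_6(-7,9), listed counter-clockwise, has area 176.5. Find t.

Write out the shoelace sum; only the two edges meeting at P_1 involve t:
2·Area = [((-7)·t − (-7)·9) + ((-7)·(-11) − (-14)·t)] + 171
       = 7·t + 311 = 353
⇒ t = 6.

6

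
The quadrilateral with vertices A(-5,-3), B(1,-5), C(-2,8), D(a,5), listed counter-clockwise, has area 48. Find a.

-5

Write out the shoelace sum; only the two edges meeting at D involve a:
2·Area = [((-2)·5 − a·8) + (a·(-3) − (-5)·5)] + 26
       = -11·a + 41 = 96
⇒ a = -5.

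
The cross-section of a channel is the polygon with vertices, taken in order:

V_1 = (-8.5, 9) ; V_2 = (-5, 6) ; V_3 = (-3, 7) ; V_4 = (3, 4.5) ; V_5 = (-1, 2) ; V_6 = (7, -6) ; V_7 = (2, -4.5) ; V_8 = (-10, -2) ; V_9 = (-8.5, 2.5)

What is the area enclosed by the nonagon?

Apply Gauss's area formula: 2A = Σ (x_i·y_{i+1} − x_{i+1}·y_i), indices taken mod 9.
V_1→V_2: (-8.5)(6) − (-5)(9) = -6
V_2→V_3: (-5)(7) − (-3)(6) = -17
V_3→V_4: (-3)(4.5) − (3)(7) = -34.5
V_4→V_5: (3)(2) − (-1)(4.5) = 10.5
V_5→V_6: (-1)(-6) − (7)(2) = -8
V_6→V_7: (7)(-4.5) − (2)(-6) = -19.5
V_7→V_8: (2)(-2) − (-10)(-4.5) = -49
V_8→V_9: (-10)(2.5) − (-8.5)(-2) = -42
V_9→V_1: (-8.5)(9) − (-8.5)(2.5) = -55.25
Σ = -220.75
Area = |Σ|/2 = 110.375.

110.375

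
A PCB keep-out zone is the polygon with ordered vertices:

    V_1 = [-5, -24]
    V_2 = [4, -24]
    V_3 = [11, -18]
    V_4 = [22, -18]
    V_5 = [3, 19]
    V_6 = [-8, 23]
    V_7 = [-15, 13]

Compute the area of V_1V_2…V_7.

Cross-terms: 216, 192, 198, 472, 221, 241, 425  ⇒  Σ = 1965
Area = |Σ|/2 = 982.5.

982.5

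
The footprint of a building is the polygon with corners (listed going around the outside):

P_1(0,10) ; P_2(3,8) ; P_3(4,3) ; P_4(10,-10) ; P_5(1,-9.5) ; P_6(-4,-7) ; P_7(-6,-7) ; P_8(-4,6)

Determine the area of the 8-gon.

185.5

Apply the shoelace (surveyor's) formula: 2A = Σ (x_i·y_{i+1} − x_{i+1}·y_i), indices taken mod 8.
Σ = (-30) + (-23) + (-70) + (-85) + (-45) + (-14) + (-64) + (-40) = -371
Area = |Σ|/2 = 185.5.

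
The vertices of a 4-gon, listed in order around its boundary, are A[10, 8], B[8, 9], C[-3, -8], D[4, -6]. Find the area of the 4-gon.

65.5

Apply the shoelace formula: 2A = Σ (x_i·y_{i+1} − x_{i+1}·y_i), indices taken mod 4.
A→B: (10)(9) − (8)(8) = 26
B→C: (8)(-8) − (-3)(9) = -37
C→D: (-3)(-6) − (4)(-8) = 50
D→A: (4)(8) − (10)(-6) = 92
Σ = 131
Area = |Σ|/2 = 65.5.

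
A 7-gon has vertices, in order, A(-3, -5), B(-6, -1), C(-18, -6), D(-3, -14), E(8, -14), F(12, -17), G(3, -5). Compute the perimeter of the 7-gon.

72

|AB| = √((-3)² + (4)²) = √25 = 5
|BC| = √((-12)² + (-5)²) = √169 = 13
|CD| = √((15)² + (-8)²) = √289 = 17
|DE| = √((11)² + (0)²) = √121 = 11
|EF| = √((4)² + (-3)²) = √25 = 5
|FG| = √((-9)² + (12)²) = √225 = 15
|GA| = √((-6)² + (0)²) = √36 = 6
Perimeter = 5 + 13 + 17 + 11 + 5 + 15 + 6 = 72.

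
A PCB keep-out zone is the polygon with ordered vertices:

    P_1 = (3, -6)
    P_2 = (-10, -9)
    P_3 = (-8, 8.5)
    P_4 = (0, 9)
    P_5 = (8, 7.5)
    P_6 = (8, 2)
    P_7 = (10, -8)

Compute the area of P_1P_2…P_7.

276

Σ = (-87) + (-157) + (-72) + (-72) + (-44) + (-84) + (-36) = -552
Area = |Σ|/2 = 276.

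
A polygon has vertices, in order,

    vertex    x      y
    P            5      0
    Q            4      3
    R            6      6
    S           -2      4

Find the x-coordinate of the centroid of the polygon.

Apply the shoelace (surveyor's) formula. First the cross-terms c_i = x_i·y_{i+1} − x_{i+1}·y_i:
  15, 6, 36, -20  ⇒  2A = 37, A = 18.5.
Then Σ (x_i + x_{i+1})·c_i = 279, so x̄ = 279 / (6·18.5) = 93/37.

93/37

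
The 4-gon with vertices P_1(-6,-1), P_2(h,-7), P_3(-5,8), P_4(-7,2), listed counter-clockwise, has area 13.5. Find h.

-5

The doubled signed area Σ (x_i y_{i+1} − x_{i+1} y_i) is linear in h.
With h=0 it equals 72; the coefficient of h is 9 (from the two edges through P_2).
So 9·h + 72 = 2·13.5 = 27 ⇒ h = -5.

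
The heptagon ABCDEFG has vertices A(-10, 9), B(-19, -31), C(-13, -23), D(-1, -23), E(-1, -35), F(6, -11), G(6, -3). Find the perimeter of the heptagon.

|AB| = √((-9)² + (-40)²) = √1681 = 41
|BC| = √((6)² + (8)²) = √100 = 10
|CD| = √((12)² + (0)²) = √144 = 12
|DE| = √((0)² + (-12)²) = √144 = 12
|EF| = √((7)² + (24)²) = √625 = 25
|FG| = √((0)² + (8)²) = √64 = 8
|GA| = √((-16)² + (12)²) = √400 = 20
Perimeter = 41 + 10 + 12 + 12 + 25 + 8 + 20 = 128.

128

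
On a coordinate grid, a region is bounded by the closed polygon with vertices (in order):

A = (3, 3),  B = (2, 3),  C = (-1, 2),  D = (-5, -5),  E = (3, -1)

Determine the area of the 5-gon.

28.5

Apply the shoelace (surveyor's) formula: 2A = Σ (x_i·y_{i+1} − x_{i+1}·y_i), indices taken mod 5.
Σ = (3) + (7) + (15) + (20) + (12) = 57
Area = |Σ|/2 = 28.5.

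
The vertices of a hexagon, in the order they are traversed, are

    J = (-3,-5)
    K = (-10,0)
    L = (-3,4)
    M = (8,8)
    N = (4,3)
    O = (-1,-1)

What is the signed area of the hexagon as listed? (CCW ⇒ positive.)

-76.5

Apply the shoelace (surveyor's) formula: 2A = Σ (x_i·y_{i+1} − x_{i+1}·y_i), indices taken mod 6.
Σ = (-50) + (-40) + (-56) + (-8) + (-1) + (2) = -153
Signed area = Σ/2 = -76.5 (negative ⇒ clockwise traversal).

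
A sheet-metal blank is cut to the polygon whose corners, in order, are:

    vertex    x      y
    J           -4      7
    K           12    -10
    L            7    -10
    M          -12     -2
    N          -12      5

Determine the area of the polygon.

Cross-terms: -44, -50, -134, -84, -64  ⇒  Σ = -376
Area = |Σ|/2 = 188.

188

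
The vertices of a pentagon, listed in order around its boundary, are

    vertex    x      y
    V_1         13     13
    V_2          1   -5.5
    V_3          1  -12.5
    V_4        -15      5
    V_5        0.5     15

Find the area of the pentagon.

Apply Gauss's area formula: 2A = Σ (x_i·y_{i+1} − x_{i+1}·y_i), indices taken mod 5.
Σ = (-84.5) + (-7) + (-182.5) + (-227.5) + (-188.5) = -690
Area = |Σ|/2 = 345.

345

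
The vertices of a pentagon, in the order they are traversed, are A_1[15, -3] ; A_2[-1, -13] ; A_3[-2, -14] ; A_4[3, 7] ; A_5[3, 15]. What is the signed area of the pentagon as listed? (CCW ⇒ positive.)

-196

A_1→A_2: (15)(-13) − (-1)(-3) = -198
A_2→A_3: (-1)(-14) − (-2)(-13) = -12
A_3→A_4: (-2)(7) − (3)(-14) = 28
A_4→A_5: (3)(15) − (3)(7) = 24
A_5→A_1: (3)(-3) − (15)(15) = -234
Σ = -392
Signed area = Σ/2 = -196 (negative ⇒ clockwise traversal).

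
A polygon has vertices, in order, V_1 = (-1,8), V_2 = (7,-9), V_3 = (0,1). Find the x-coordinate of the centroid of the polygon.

Apply the shoelace (surveyor's) formula. First the cross-terms c_i = x_i·y_{i+1} − x_{i+1}·y_i:
  -47, 7, 1  ⇒  2A = -39, A = -19.5.
Then Σ (x_i + x_{i+1})·c_i = -234, so x̄ = -234 / (6·(-19.5)) = 2.

2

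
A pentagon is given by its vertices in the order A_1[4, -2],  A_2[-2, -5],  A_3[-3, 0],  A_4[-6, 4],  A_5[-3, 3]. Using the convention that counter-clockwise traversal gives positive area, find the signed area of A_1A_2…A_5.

-31.5

Cross-terms: -24, -15, -12, -6, -6  ⇒  Σ = -63
Signed area = Σ/2 = -31.5 (negative ⇒ clockwise traversal).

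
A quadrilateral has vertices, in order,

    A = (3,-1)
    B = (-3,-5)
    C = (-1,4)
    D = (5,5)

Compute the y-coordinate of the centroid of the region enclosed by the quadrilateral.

Apply Gauss's area formula. First the cross-terms c_i = x_i·y_{i+1} − x_{i+1}·y_i:
  -18, -17, -25, -20  ⇒  2A = -80, A = -40.
Then Σ (y_i + y_{i+1})·c_i = -180, so ȳ = -180 / (6·(-40)) = 0.75.

0.75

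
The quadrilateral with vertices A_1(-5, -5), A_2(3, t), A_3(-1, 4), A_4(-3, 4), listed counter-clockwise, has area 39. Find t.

-2

Write out the shoelace sum; only the two edges meeting at A_2 involve t:
2·Area = [((-5)·t − 3·(-5)) + (3·4 − (-1)·t)] + 43
       = -4·t + 70 = 78
⇒ t = -2.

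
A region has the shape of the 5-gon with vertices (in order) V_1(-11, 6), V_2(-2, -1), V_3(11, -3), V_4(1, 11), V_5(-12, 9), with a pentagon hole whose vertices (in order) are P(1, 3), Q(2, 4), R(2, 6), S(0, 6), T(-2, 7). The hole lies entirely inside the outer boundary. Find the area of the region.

159.5

Outer boundary:
Apply the surveyor's formula: 2A = Σ (x_i·y_{i+1} − x_{i+1}·y_i), indices taken mod 5.
Cross-terms: 23, 17, 124, 141, 27  ⇒  Σ = 332
Area = |Σ|/2 = 166.
Hole:
Cross-terms: -2, 4, 12, 12, -13  ⇒  Σ = 13
Area = |Σ|/2 = 6.5.
Net area = 166 − 6.5 = 159.5.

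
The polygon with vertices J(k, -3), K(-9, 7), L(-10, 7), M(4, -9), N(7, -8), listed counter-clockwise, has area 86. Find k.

8

Write out the shoelace sum; only the two edges meeting at J involve k:
2·Area = [(7·(-3) − k·(-8)) + (k·7 − (-9)·(-3))] + 100
       = 15·k + 52 = 172
⇒ k = 8.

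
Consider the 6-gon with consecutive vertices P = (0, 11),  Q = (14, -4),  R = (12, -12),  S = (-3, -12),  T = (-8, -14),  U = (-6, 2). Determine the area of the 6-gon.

337

Cross-terms: -154, -120, -180, -54, -100, -66  ⇒  Σ = -674
Area = |Σ|/2 = 337.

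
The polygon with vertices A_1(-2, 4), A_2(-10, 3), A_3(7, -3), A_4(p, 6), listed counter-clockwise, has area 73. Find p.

Write out the shoelace sum; only the two edges meeting at A_4 involve p:
2·Area = [(7·6 − p·(-3)) + (p·4 − (-2)·6)] + 43
       = 7·p + 97 = 146
⇒ p = 7.

7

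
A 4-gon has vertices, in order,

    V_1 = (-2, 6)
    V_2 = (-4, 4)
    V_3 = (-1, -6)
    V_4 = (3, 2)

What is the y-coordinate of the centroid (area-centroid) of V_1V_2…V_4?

36/41

Apply the surveyor's formula. First the cross-terms c_i = x_i·y_{i+1} − x_{i+1}·y_i:
  16, 28, 16, 22  ⇒  2A = 82, A = 41.
Then Σ (y_i + y_{i+1})·c_i = 216, so ȳ = 216 / (6·41) = 36/41.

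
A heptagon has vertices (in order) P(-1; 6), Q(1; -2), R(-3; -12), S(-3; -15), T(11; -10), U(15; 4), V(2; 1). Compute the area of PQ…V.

Σ = (-4) + (-18) + (9) + (195) + (194) + (7) + (13) = 396
Area = |Σ|/2 = 198.

198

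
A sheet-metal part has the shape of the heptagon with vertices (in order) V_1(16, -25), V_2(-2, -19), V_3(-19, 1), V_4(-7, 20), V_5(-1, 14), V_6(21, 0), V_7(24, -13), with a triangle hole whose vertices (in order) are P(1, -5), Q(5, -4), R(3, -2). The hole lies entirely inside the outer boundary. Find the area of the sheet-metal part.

Outer boundary:
Apply Gauss's area formula: 2A = Σ (x_i·y_{i+1} − x_{i+1}·y_i), indices taken mod 7.
Cross-terms: -354, -363, -373, -78, -294, -273, -392  ⇒  Σ = -2127
Area = |Σ|/2 = 1063.5.
Hole:
Apply the surveyor's formula: 2A = Σ (x_i·y_{i+1} − x_{i+1}·y_i), indices taken mod 3.
Cross-terms: 21, 2, -13  ⇒  Σ = 10
Area = |Σ|/2 = 5.
Net area = 1063.5 − 5 = 1058.5.

1058.5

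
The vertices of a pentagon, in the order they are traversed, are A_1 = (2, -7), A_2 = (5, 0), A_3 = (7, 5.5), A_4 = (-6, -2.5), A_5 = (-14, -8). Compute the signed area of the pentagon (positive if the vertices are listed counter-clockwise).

Apply the surveyor's formula: 2A = Σ (x_i·y_{i+1} − x_{i+1}·y_i), indices taken mod 5.
A_1→A_2: (2)(0) − (5)(-7) = 35
A_2→A_3: (5)(5.5) − (7)(0) = 27.5
A_3→A_4: (7)(-2.5) − (-6)(5.5) = 15.5
A_4→A_5: (-6)(-8) − (-14)(-2.5) = 13
A_5→A_1: (-14)(-7) − (2)(-8) = 114
Σ = 205
Signed area = Σ/2 = 102.5 (positive ⇒ counter-clockwise traversal).

102.5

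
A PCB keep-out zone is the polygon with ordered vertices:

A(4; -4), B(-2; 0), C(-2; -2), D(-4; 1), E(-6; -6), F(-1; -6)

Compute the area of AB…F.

37

Cross-terms: -8, 4, -10, 30, 30, 28  ⇒  Σ = 74
Area = |Σ|/2 = 37.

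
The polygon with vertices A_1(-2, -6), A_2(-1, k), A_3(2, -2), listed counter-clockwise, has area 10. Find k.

Write out the shoelace sum; only the two edges meeting at A_2 involve k:
2·Area = [((-2)·k − (-1)·(-6)) + ((-1)·(-2) − 2·k)] + -16
       = -4·k + -20 = 20
⇒ k = -10.

-10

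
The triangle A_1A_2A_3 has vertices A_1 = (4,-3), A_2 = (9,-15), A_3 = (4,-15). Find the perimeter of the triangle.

30

|A_1A_2| = √((5)² + (-12)²) = √169 = 13
|A_2A_3| = √((-5)² + (0)²) = √25 = 5
|A_3A_1| = √((0)² + (12)²) = √144 = 12
Perimeter = 13 + 5 + 12 = 30.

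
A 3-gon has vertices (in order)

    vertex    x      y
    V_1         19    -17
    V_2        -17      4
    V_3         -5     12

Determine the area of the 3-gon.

Cross-terms: -213, -184, -143  ⇒  Σ = -540
Area = |Σ|/2 = 270.

270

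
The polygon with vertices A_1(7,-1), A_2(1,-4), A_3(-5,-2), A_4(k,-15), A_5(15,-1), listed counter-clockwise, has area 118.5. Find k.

The doubled signed area Σ (x_i y_{i+1} − x_{i+1} y_i) is linear in k.
With k=0 it equals 243; the coefficient of k is 1 (from the two edges through A_4).
So 1·k + 243 = 2·118.5 = 237 ⇒ k = -6.

-6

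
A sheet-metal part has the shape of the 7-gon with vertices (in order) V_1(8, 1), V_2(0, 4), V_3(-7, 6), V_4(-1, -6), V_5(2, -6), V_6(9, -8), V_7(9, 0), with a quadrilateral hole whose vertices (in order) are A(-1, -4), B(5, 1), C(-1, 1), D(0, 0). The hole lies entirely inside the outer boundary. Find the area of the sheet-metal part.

Outer boundary:
V_1→V_2: (8)(4) − (0)(1) = 32
V_2→V_3: (0)(6) − (-7)(4) = 28
V_3→V_4: (-7)(-6) − (-1)(6) = 48
V_4→V_5: (-1)(-6) − (2)(-6) = 18
V_5→V_6: (2)(-8) − (9)(-6) = 38
V_6→V_7: (9)(0) − (9)(-8) = 72
V_7→V_1: (9)(1) − (8)(0) = 9
Σ = 245
Area = |Σ|/2 = 122.5.
Hole:
Σ = (19) + (6) + (0) + (0) = 25
Area = |Σ|/2 = 12.5.
Net area = 122.5 − 12.5 = 110.

110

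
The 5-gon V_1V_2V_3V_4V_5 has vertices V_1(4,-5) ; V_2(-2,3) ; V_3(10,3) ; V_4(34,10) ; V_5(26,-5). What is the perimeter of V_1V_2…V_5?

86

|V_1V_2| = √((-6)² + (8)²) = √100 = 10
|V_2V_3| = √((12)² + (0)²) = √144 = 12
|V_3V_4| = √((24)² + (7)²) = √625 = 25
|V_4V_5| = √((-8)² + (-15)²) = √289 = 17
|V_5V_1| = √((-22)² + (0)²) = √484 = 22
Perimeter = 10 + 12 + 25 + 17 + 22 = 86.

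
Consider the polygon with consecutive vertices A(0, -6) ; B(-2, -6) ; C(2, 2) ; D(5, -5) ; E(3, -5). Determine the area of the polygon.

26

A→B: (0)(-6) − (-2)(-6) = -12
B→C: (-2)(2) − (2)(-6) = 8
C→D: (2)(-5) − (5)(2) = -20
D→E: (5)(-5) − (3)(-5) = -10
E→A: (3)(-6) − (0)(-5) = -18
Σ = -52
Area = |Σ|/2 = 26.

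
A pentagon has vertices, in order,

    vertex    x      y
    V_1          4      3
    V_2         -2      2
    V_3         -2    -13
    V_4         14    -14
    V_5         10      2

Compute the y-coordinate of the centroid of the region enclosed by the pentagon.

Apply the shoelace formula. First the cross-terms c_i = x_i·y_{i+1} − x_{i+1}·y_i:
  14, 30, 210, 168, 22  ⇒  2A = 444, A = 222.
Then Σ (y_i + y_{i+1})·c_i = -7836, so ȳ = -7836 / (6·222) = -653/111.

-653/111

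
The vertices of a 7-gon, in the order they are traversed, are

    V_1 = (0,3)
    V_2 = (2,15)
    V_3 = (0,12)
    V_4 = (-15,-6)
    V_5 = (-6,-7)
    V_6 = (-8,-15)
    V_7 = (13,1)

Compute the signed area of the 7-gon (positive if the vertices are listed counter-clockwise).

263.5

Σ = (-6) + (24) + (180) + (69) + (34) + (187) + (39) = 527
Signed area = Σ/2 = 263.5 (positive ⇒ counter-clockwise traversal).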